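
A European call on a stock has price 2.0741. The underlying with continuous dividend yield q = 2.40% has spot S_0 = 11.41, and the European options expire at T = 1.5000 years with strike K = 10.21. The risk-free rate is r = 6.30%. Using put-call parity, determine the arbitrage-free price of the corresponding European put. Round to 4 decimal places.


Answer: Put price = 0.3569

Derivation:
Put-call parity: C - P = S_0 * exp(-qT) - K * exp(-rT).
S_0 * exp(-qT) = 11.4100 * 0.96464029 = 11.00654575
K * exp(-rT) = 10.2100 * 0.90982773 = 9.28934117
P = C - S*exp(-qT) + K*exp(-rT)
P = 2.0741 - 11.00654575 + 9.28934117 = 0.3569


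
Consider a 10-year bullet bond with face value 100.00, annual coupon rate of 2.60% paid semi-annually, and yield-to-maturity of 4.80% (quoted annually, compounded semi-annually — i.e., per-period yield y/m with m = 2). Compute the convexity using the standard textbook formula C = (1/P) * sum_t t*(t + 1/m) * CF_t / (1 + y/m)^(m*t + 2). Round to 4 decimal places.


Answer: Convexity = 83.4397

Derivation:
Coupon per period c = face * coupon_rate / m = 1.300000
Periods per year m = 2; per-period yield y/m = 0.024000
Number of cashflows N = 20
Cashflows (t years, CF_t, discount factor 1/(1+y/m)^(m*t), PV):
  t = 0.5000: CF_t = 1.300000, DF = 0.976562, PV = 1.269531
  t = 1.0000: CF_t = 1.300000, DF = 0.953674, PV = 1.239777
  t = 1.5000: CF_t = 1.300000, DF = 0.931323, PV = 1.210719
  t = 2.0000: CF_t = 1.300000, DF = 0.909495, PV = 1.182343
  t = 2.5000: CF_t = 1.300000, DF = 0.888178, PV = 1.154632
  t = 3.0000: CF_t = 1.300000, DF = 0.867362, PV = 1.127570
  t = 3.5000: CF_t = 1.300000, DF = 0.847033, PV = 1.101143
  t = 4.0000: CF_t = 1.300000, DF = 0.827181, PV = 1.075335
  t = 4.5000: CF_t = 1.300000, DF = 0.807794, PV = 1.050132
  t = 5.0000: CF_t = 1.300000, DF = 0.788861, PV = 1.025519
  t = 5.5000: CF_t = 1.300000, DF = 0.770372, PV = 1.001484
  t = 6.0000: CF_t = 1.300000, DF = 0.752316, PV = 0.978011
  t = 6.5000: CF_t = 1.300000, DF = 0.734684, PV = 0.955089
  t = 7.0000: CF_t = 1.300000, DF = 0.717465, PV = 0.932704
  t = 7.5000: CF_t = 1.300000, DF = 0.700649, PV = 0.910844
  t = 8.0000: CF_t = 1.300000, DF = 0.684228, PV = 0.889496
  t = 8.5000: CF_t = 1.300000, DF = 0.668191, PV = 0.868649
  t = 9.0000: CF_t = 1.300000, DF = 0.652530, PV = 0.848290
  t = 9.5000: CF_t = 1.300000, DF = 0.637237, PV = 0.828408
  t = 10.0000: CF_t = 101.300000, DF = 0.622302, PV = 63.039145
Price P = sum_t PV_t = 82.688820
Convexity numerator sum_t t*(t + 1/m) * CF_t / (1+y/m)^(m*t + 2):
  t = 0.5000: term = 0.605360
  t = 1.0000: term = 1.773515
  t = 1.5000: term = 3.463896
  t = 2.0000: term = 5.637851
  t = 2.5000: term = 8.258571
  t = 3.0000: term = 11.291015
  t = 3.5000: term = 14.701843
  t = 4.0000: term = 18.459345
  t = 4.5000: term = 22.533380
  t = 5.0000: term = 26.895311
  t = 5.5000: term = 31.517942
  t = 6.0000: term = 36.375466
  t = 6.5000: term = 41.443402
  t = 7.0000: term = 46.698545
  t = 7.5000: term = 52.118912
  t = 8.0000: term = 57.683691
  t = 8.5000: term = 63.373196
  t = 9.0000: term = 69.168815
  t = 9.5000: term = 75.052967
  t = 10.0000: term = 6312.475395
Convexity = (1/P) * sum = 6899.528420 / 82.688820 = 83.439677


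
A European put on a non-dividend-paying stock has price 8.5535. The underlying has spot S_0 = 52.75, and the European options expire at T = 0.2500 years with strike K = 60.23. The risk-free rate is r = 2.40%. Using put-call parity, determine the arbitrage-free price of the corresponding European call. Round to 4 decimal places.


Answer: Call price = 1.4338

Derivation:
Put-call parity: C - P = S_0 * exp(-qT) - K * exp(-rT).
S_0 * exp(-qT) = 52.7500 * 1.00000000 = 52.75000000
K * exp(-rT) = 60.2300 * 0.99401796 = 59.86970197
C = P + S*exp(-qT) - K*exp(-rT)
C = 8.5535 + 52.75000000 - 59.86970197 = 1.4338


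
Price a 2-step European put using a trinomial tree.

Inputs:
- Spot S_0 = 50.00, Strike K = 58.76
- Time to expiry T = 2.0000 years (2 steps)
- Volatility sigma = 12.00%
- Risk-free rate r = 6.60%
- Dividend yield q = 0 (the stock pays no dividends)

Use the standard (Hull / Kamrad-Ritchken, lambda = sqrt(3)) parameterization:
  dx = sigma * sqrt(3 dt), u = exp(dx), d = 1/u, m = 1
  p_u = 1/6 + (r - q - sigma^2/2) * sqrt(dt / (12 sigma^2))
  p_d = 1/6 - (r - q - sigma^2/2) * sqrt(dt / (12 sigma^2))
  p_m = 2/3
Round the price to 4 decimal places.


Answer: Price = V(0,0) = 4.0801

Derivation:
dt = T/N = 1.000000; dx = sigma*sqrt(3*dt) = 0.207846
u = exp(dx) = 1.231024; d = 1/u = 0.812332
p_u = 0.308117, p_m = 0.666667, p_d = 0.025216
Discount per step: exp(-r*dt) = 0.936131
Stock lattice S(k, j) with j the centered position index:
  k=0: S(0,+0) = 50.0000
  k=1: S(1,-1) = 40.6166; S(1,+0) = 50.0000; S(1,+1) = 61.5512
  k=2: S(2,-2) = 32.9942; S(2,-1) = 40.6166; S(2,+0) = 50.0000; S(2,+1) = 61.5512; S(2,+2) = 75.7710
Terminal payoffs V(N, j) = max(K - S_T, 0):
  V(2,-2) = 25.765832; V(2,-1) = 18.143398; V(2,+0) = 8.760000; V(2,+1) = 0.000000; V(2,+2) = 0.000000
Backward induction: V(k, j) = exp(-r*dt) * [p_u * V(k+1, j+1) + p_m * V(k+1, j) + p_d * V(k+1, j-1)]
  V(1,-1) = exp(-r*dt) * [p_u*8.760000 + p_m*18.143398 + p_d*25.765832] = 14.457994
  V(1,+0) = exp(-r*dt) * [p_u*0.000000 + p_m*8.760000 + p_d*18.143398] = 5.895285
  V(1,+1) = exp(-r*dt) * [p_u*0.000000 + p_m*0.000000 + p_d*8.760000] = 0.206783
  V(0,+0) = exp(-r*dt) * [p_u*0.206783 + p_m*5.895285 + p_d*14.457994] = 4.080102


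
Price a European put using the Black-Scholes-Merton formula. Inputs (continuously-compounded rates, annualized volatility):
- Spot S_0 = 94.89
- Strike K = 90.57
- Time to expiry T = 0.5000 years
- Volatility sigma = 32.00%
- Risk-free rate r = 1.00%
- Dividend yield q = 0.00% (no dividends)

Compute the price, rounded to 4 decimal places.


Answer: Price = 6.1614

Derivation:
d1 = (ln(S/K) + (r - q + 0.5*sigma^2) * T) / (sigma * sqrt(T)) = 0.34115822
d2 = d1 - sigma * sqrt(T) = 0.11488405
exp(-rT) = 0.99501248; exp(-qT) = 1.00000000
P = K * exp(-rT) * N(-d2) - S_0 * exp(-qT) * N(-d1)
N(-d1) = 0.36649224; N(-d2) = 0.45426851
P = 90.5700 * 0.99501248 * 0.45426851 - 94.8900 * 1.00000000 * 0.36649224 = 6.1614


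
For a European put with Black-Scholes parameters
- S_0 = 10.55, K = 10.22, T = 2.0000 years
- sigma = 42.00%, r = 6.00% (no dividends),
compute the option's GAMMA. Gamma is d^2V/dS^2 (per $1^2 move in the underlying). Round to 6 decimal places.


Answer: Gamma = 0.054652

Derivation:
d1 = 0.5525185498; d2 = -0.0414511464
phi(d1) = 0.3424680511; exp(-qT) = 1.0000000000; exp(-rT) = 0.8869204367
Gamma = exp(-qT) * phi(d1) / (S * sigma * sqrt(T)) = 1.0000000000 * 0.3424680511 / (10.5500 * 0.4200 * 1.4142135624) = 0.054652


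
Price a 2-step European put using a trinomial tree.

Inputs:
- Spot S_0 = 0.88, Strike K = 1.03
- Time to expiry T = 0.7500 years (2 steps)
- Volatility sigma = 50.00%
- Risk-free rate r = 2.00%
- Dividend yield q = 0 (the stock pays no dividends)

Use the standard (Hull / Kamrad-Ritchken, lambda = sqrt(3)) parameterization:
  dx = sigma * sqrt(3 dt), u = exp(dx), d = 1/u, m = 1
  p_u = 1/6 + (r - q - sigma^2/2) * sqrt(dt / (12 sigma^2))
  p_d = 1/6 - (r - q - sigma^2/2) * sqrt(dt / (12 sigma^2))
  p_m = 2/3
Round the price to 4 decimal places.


Answer: Price = V(0,0) = 0.2403

Derivation:
dt = T/N = 0.375000; dx = sigma*sqrt(3*dt) = 0.530330
u = exp(dx) = 1.699493; d = 1/u = 0.588411
p_u = 0.129544, p_m = 0.666667, p_d = 0.203790
Discount per step: exp(-r*dt) = 0.992528
Stock lattice S(k, j) with j the centered position index:
  k=0: S(0,+0) = 0.8800
  k=1: S(1,-1) = 0.5178; S(1,+0) = 0.8800; S(1,+1) = 1.4956
  k=2: S(2,-2) = 0.3047; S(2,-1) = 0.5178; S(2,+0) = 0.8800; S(2,+1) = 1.4956; S(2,+2) = 2.5417
Terminal payoffs V(N, j) = max(K - S_T, 0):
  V(2,-2) = 0.725320; V(2,-1) = 0.512199; V(2,+0) = 0.150000; V(2,+1) = 0.000000; V(2,+2) = 0.000000
Backward induction: V(k, j) = exp(-r*dt) * [p_u * V(k+1, j+1) + p_m * V(k+1, j) + p_d * V(k+1, j-1)]
  V(1,-1) = exp(-r*dt) * [p_u*0.150000 + p_m*0.512199 + p_d*0.725320] = 0.504909
  V(1,+0) = exp(-r*dt) * [p_u*0.000000 + p_m*0.150000 + p_d*0.512199] = 0.202854
  V(1,+1) = exp(-r*dt) * [p_u*0.000000 + p_m*0.000000 + p_d*0.150000] = 0.030340
  V(0,+0) = exp(-r*dt) * [p_u*0.030340 + p_m*0.202854 + p_d*0.504909] = 0.240253


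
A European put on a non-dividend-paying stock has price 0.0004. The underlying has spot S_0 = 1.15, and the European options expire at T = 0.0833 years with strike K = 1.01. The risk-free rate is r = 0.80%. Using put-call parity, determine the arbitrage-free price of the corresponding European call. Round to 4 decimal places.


Answer: Call price = 0.1411

Derivation:
Put-call parity: C - P = S_0 * exp(-qT) - K * exp(-rT).
S_0 * exp(-qT) = 1.1500 * 1.00000000 = 1.15000000
K * exp(-rT) = 1.0100 * 0.99933382 = 1.00932716
C = P + S*exp(-qT) - K*exp(-rT)
C = 0.0004 + 1.15000000 - 1.00932716 = 0.1411


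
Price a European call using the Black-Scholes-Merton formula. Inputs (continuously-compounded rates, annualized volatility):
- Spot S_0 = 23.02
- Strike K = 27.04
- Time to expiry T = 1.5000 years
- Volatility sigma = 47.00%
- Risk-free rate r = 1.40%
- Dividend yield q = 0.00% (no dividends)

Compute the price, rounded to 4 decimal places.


d1 = (ln(S/K) + (r - q + 0.5*sigma^2) * T) / (sigma * sqrt(T)) = 0.04468347
d2 = d1 - sigma * sqrt(T) = -0.53094662
exp(-rT) = 0.97921896; exp(-qT) = 1.00000000
C = S_0 * exp(-qT) * N(d1) - K * exp(-rT) * N(d2)
N(d1) = 0.51782020; N(d2) = 0.29772789
C = 23.0200 * 1.00000000 * 0.51782020 - 27.0400 * 0.97921896 * 0.29772789 = 4.0370

Answer: Price = 4.0370


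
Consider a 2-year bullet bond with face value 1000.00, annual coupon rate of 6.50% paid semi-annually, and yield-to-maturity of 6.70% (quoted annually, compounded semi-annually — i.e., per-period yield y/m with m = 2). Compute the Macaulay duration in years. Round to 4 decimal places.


Answer: Macaulay duration = 1.9073 years

Derivation:
Coupon per period c = face * coupon_rate / m = 32.500000
Periods per year m = 2; per-period yield y/m = 0.033500
Number of cashflows N = 4
Cashflows (t years, CF_t, discount factor 1/(1+y/m)^(m*t), PV):
  t = 0.5000: CF_t = 32.500000, DF = 0.967586, PV = 31.446541
  t = 1.0000: CF_t = 32.500000, DF = 0.936222, PV = 30.427229
  t = 1.5000: CF_t = 32.500000, DF = 0.905876, PV = 29.440957
  t = 2.0000: CF_t = 1032.500000, DF = 0.876512, PV = 904.999077
Price P = sum_t PV_t = 996.313804
Macaulay numerator sum_t t * PV_t:
  t * PV_t at t = 0.5000: 15.723270
  t * PV_t at t = 1.0000: 30.427229
  t * PV_t at t = 1.5000: 44.161435
  t * PV_t at t = 2.0000: 1809.998155
Macaulay duration D = (sum_t t * PV_t) / P = 1900.310089 / 996.313804 = 1.907341


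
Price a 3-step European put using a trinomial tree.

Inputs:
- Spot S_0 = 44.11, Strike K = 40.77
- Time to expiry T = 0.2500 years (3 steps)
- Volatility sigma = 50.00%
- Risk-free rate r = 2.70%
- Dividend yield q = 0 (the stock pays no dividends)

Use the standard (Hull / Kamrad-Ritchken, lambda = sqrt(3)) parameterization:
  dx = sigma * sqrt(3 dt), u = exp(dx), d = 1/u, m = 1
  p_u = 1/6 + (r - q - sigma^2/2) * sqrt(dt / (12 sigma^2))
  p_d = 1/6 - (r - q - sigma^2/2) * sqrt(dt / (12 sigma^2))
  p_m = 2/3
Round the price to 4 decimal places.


dt = T/N = 0.083333; dx = sigma*sqrt(3*dt) = 0.250000
u = exp(dx) = 1.284025; d = 1/u = 0.778801
p_u = 0.150333, p_m = 0.666667, p_d = 0.183000
Discount per step: exp(-r*dt) = 0.997753
Stock lattice S(k, j) with j the centered position index:
  k=0: S(0,+0) = 44.1100
  k=1: S(1,-1) = 34.3529; S(1,+0) = 44.1100; S(1,+1) = 56.6384
  k=2: S(2,-2) = 26.7541; S(2,-1) = 34.3529; S(2,+0) = 44.1100; S(2,+1) = 56.6384; S(2,+2) = 72.7251
  k=3: S(3,-3) = 20.8361; S(3,-2) = 26.7541; S(3,-1) = 34.3529; S(3,+0) = 44.1100; S(3,+1) = 56.6384; S(3,+2) = 72.7251; S(3,+3) = 93.3809
Terminal payoffs V(N, j) = max(K - S_T, 0):
  V(3,-3) = 19.933911; V(3,-2) = 14.015933; V(3,-1) = 6.417097; V(3,+0) = 0.000000; V(3,+1) = 0.000000; V(3,+2) = 0.000000; V(3,+3) = 0.000000
Backward induction: V(k, j) = exp(-r*dt) * [p_u * V(k+1, j+1) + p_m * V(k+1, j) + p_d * V(k+1, j-1)]
  V(2,-2) = exp(-r*dt) * [p_u*6.417097 + p_m*14.015933 + p_d*19.933911] = 13.925198
  V(2,-1) = exp(-r*dt) * [p_u*0.000000 + p_m*6.417097 + p_d*14.015933] = 6.827601
  V(2,+0) = exp(-r*dt) * [p_u*0.000000 + p_m*0.000000 + p_d*6.417097] = 1.171690
  V(2,+1) = exp(-r*dt) * [p_u*0.000000 + p_m*0.000000 + p_d*0.000000] = 0.000000
  V(2,+2) = exp(-r*dt) * [p_u*0.000000 + p_m*0.000000 + p_d*0.000000] = 0.000000
  V(1,-1) = exp(-r*dt) * [p_u*1.171690 + p_m*6.827601 + p_d*13.925198] = 7.259836
  V(1,+0) = exp(-r*dt) * [p_u*0.000000 + p_m*1.171690 + p_d*6.827601] = 2.026014
  V(1,+1) = exp(-r*dt) * [p_u*0.000000 + p_m*0.000000 + p_d*1.171690] = 0.213937
  V(0,+0) = exp(-r*dt) * [p_u*0.213937 + p_m*2.026014 + p_d*7.259836] = 2.705294

Answer: Price = V(0,0) = 2.7053


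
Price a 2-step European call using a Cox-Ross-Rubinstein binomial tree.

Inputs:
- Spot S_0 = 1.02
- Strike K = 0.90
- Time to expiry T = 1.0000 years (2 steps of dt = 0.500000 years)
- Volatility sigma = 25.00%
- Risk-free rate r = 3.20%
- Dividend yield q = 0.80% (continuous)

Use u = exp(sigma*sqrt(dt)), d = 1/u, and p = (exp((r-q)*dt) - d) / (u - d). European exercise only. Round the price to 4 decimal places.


dt = T/N = 0.500000
u = exp(sigma*sqrt(dt)) = 1.193365; d = 1/u = 0.837967
p = (exp((r-q)*dt) - d) / (u - d) = 0.489889
Discount per step: exp(-r*dt) = 0.984127
Stock lattice S(k, i) with i counting down-moves:
  k=0: S(0,0) = 1.0200
  k=1: S(1,0) = 1.2172; S(1,1) = 0.8547
  k=2: S(2,0) = 1.4526; S(2,1) = 1.0200; S(2,2) = 0.7162
Terminal payoffs V(N, i) = max(S_T - K, 0):
  V(2,0) = 0.552601; V(2,1) = 0.120000; V(2,2) = 0.000000
Backward induction: V(k, i) = exp(-r*dt) * [p * V(k+1, i) + (1-p) * V(k+1, i+1)].
  V(1,0) = exp(-r*dt) * [p*0.552601 + (1-p)*0.120000] = 0.326658
  V(1,1) = exp(-r*dt) * [p*0.120000 + (1-p)*0.000000] = 0.057854
  V(0,0) = exp(-r*dt) * [p*0.326658 + (1-p)*0.057854] = 0.186529

Answer: Price = V(0,0) = 0.1865


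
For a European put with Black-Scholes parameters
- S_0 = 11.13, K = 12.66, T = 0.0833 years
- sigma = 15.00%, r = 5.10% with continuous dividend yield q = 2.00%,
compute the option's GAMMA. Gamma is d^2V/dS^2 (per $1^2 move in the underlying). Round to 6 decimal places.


d1 = -2.8938848714; d2 = -2.9371774805
phi(d1) = 0.0060589222; exp(-qT) = 0.9983353870; exp(-rT) = 0.9957607113
Gamma = exp(-qT) * phi(d1) / (S * sigma * sqrt(T)) = 0.9983353870 * 0.0060589222 / (11.1300 * 0.1500 * 0.2886173938) = 0.012553

Answer: Gamma = 0.012553


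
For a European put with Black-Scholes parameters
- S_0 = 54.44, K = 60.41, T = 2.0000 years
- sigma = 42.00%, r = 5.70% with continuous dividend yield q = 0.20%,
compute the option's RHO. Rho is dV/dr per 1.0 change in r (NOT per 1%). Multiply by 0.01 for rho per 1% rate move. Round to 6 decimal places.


d1 = 0.3069929742; d2 = -0.2869767220
phi(d1) = 0.3805792380; exp(-qT) = 0.9960079893; exp(-rT) = 0.8922579559
N(-d2) = 0.6129349280
Rho = -K*T*exp(-rT)*N(-d2) = -60.4100 * 2.0000 * 0.8922579559 * 0.6129349280 = -66.075983

Answer: Rho = -66.075983


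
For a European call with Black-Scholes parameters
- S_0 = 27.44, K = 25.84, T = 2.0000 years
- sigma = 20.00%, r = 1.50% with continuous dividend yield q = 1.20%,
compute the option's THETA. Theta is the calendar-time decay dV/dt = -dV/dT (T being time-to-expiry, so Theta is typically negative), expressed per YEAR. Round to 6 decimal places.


d1 = 0.3750428039; d2 = 0.0922000914
phi(d1) = 0.3718491248; exp(-qT) = 0.9762857098; exp(-rT) = 0.9704455335
Theta = -S*exp(-qT)*phi(d1)*sigma/(2*sqrt(T)) - r*K*exp(-rT)*N(d2) + q*S*exp(-qT)*N(d1)
N(d1) = 0.6461856834; N(d2) = 0.5367304673; sqrt(T) = 1.4142135624
Term 1 = -27.4400 * 0.9762857098 * 0.3718491248 * 0.2000 / (2 * 1.4142135624) = -0.7043893893
Term 2 = -0.0150 * 25.8400 * 0.9704455335 * 0.5367304673 = -0.2018883146
Term 3 = 0.0120 * 27.4400 * 0.9762857098 * 0.6461856834 = 0.2077301895
Theta = -0.7043893893 + (-0.2018883146) + (0.2077301895) = -0.698548

Answer: Theta = -0.698548


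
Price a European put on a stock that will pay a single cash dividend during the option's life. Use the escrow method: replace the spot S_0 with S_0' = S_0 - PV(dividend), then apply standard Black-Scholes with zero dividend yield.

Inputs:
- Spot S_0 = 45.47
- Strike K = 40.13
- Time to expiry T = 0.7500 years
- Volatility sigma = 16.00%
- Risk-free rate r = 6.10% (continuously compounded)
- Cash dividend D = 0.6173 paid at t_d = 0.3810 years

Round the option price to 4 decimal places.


PV(D) = D * exp(-r * t_d) = 0.6173 * 0.97702699 = 0.60311876
S_0' = S_0 - PV(D) = 45.4700 - 0.60311876 = 44.86688124
d1 = (ln(S_0'/K) + (r + sigma^2/2)*T) / (sigma*sqrt(T)) = 1.20468267
d2 = d1 - sigma*sqrt(T) = 1.06611860
exp(-rT) = 0.95528075
N(-d1) = 0.11416292; N(-d2) = 0.14318502
P = K * exp(-rT) * N(-d2) - S_0' * N(-d1) = 40.1300 * 0.95528075 * 0.14318502 - 44.86688124 * 0.11416292 = 0.3669

Answer: Price = 0.3669


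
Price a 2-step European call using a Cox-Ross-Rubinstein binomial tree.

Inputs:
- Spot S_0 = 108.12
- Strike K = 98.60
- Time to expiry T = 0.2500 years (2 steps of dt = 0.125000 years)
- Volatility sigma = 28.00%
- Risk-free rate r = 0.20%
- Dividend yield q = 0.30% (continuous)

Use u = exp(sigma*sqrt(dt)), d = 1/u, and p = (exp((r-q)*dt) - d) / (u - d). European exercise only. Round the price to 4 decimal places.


Answer: Price = V(0,0) = 12.2195

Derivation:
dt = T/N = 0.125000
u = exp(sigma*sqrt(dt)) = 1.104061; d = 1/u = 0.905747
p = (exp((r-q)*dt) - d) / (u - d) = 0.474641
Discount per step: exp(-r*dt) = 0.999750
Stock lattice S(k, i) with i counting down-moves:
  k=0: S(0,0) = 108.1200
  k=1: S(1,0) = 119.3710; S(1,1) = 97.9294
  k=2: S(2,0) = 131.7929; S(2,1) = 108.1200; S(2,2) = 88.6993
Terminal payoffs V(N, i) = max(S_T - K, 0):
  V(2,0) = 33.192883; V(2,1) = 9.520000; V(2,2) = 0.000000
Backward induction: V(k, i) = exp(-r*dt) * [p * V(k+1, i) + (1-p) * V(k+1, i+1)].
  V(1,0) = exp(-r*dt) * [p*33.192883 + (1-p)*9.520000] = 20.750937
  V(1,1) = exp(-r*dt) * [p*9.520000 + (1-p)*0.000000] = 4.517455
  V(0,0) = exp(-r*dt) * [p*20.750937 + (1-p)*4.517455] = 12.219478


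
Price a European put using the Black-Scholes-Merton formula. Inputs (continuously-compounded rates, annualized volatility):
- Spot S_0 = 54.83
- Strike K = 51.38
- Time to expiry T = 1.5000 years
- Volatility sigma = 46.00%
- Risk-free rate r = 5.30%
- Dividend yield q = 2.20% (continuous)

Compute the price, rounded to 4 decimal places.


d1 = (ln(S/K) + (r - q + 0.5*sigma^2) * T) / (sigma * sqrt(T)) = 0.47958258
d2 = d1 - sigma * sqrt(T) = -0.08380007
exp(-rT) = 0.92357802; exp(-qT) = 0.96753856
P = K * exp(-rT) * N(-d2) - S_0 * exp(-qT) * N(-d1)
N(-d1) = 0.31576212; N(-d2) = 0.53339230
P = 51.3800 * 0.92357802 * 0.53339230 - 54.8300 * 0.96753856 * 0.31576212 = 8.5601

Answer: Price = 8.5601


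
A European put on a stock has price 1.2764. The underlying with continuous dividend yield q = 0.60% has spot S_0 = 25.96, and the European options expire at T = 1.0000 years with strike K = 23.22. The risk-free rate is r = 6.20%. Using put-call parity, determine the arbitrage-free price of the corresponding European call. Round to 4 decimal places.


Put-call parity: C - P = S_0 * exp(-qT) - K * exp(-rT).
S_0 * exp(-qT) = 25.9600 * 0.99401796 = 25.80470635
K * exp(-rT) = 23.2200 * 0.93988289 = 21.82408063
C = P + S*exp(-qT) - K*exp(-rT)
C = 1.2764 + 25.80470635 - 21.82408063 = 5.2570

Answer: Call price = 5.2570


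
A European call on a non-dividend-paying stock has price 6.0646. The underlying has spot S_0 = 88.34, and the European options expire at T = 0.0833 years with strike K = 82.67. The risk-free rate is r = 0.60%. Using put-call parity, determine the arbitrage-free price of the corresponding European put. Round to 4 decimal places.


Put-call parity: C - P = S_0 * exp(-qT) - K * exp(-rT).
S_0 * exp(-qT) = 88.3400 * 1.00000000 = 88.34000000
K * exp(-rT) = 82.6700 * 0.99950032 = 82.62869186
P = C - S*exp(-qT) + K*exp(-rT)
P = 6.0646 - 88.34000000 + 82.62869186 = 0.3533

Answer: Put price = 0.3533


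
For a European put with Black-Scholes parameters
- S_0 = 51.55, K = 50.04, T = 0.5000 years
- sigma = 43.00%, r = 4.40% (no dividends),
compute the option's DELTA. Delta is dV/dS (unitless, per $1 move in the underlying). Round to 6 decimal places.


d1 = 0.3221595757; d2 = 0.0181036598
phi(d1) = 0.3787677990; exp(-qT) = 1.0000000000; exp(-rT) = 0.9782402351
N(-d1) = 0.3736659036
Delta = -exp(-qT) * N(-d1) = -1.0000000000 * 0.3736659036 = -0.373666

Answer: Delta = -0.373666


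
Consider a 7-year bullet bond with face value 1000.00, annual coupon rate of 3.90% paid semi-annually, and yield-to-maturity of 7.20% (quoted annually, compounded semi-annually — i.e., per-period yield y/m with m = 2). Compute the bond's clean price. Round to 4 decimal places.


Coupon per period c = face * coupon_rate / m = 19.500000
Periods per year m = 2; per-period yield y/m = 0.036000
Number of cashflows N = 14
Cashflows (t years, CF_t, discount factor 1/(1+y/m)^(m*t), PV):
  t = 0.5000: CF_t = 19.500000, DF = 0.965251, PV = 18.822394
  t = 1.0000: CF_t = 19.500000, DF = 0.931709, PV = 18.168334
  t = 1.5000: CF_t = 19.500000, DF = 0.899333, PV = 17.537002
  t = 2.0000: CF_t = 19.500000, DF = 0.868082, PV = 16.927608
  t = 2.5000: CF_t = 19.500000, DF = 0.837917, PV = 16.339390
  t = 3.0000: CF_t = 19.500000, DF = 0.808801, PV = 15.771612
  t = 3.5000: CF_t = 19.500000, DF = 0.780696, PV = 15.223564
  t = 4.0000: CF_t = 19.500000, DF = 0.753567, PV = 14.694559
  t = 4.5000: CF_t = 19.500000, DF = 0.727381, PV = 14.183938
  t = 5.0000: CF_t = 19.500000, DF = 0.702106, PV = 13.691059
  t = 5.5000: CF_t = 19.500000, DF = 0.677708, PV = 13.215308
  t = 6.0000: CF_t = 19.500000, DF = 0.654158, PV = 12.756089
  t = 6.5000: CF_t = 19.500000, DF = 0.631427, PV = 12.312827
  t = 7.0000: CF_t = 1019.500000, DF = 0.609486, PV = 621.370533
Price P = sum_t PV_t = 821.014217

Answer: Price = 821.0142


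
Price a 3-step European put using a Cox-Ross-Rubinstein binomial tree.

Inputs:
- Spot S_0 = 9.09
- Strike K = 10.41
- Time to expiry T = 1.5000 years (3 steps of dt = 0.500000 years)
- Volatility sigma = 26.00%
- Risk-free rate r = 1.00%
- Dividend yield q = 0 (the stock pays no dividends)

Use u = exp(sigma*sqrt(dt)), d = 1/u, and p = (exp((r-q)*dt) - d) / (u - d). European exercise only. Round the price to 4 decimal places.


dt = T/N = 0.500000
u = exp(sigma*sqrt(dt)) = 1.201833; d = 1/u = 0.832062
p = (exp((r-q)*dt) - d) / (u - d) = 0.467723
Discount per step: exp(-r*dt) = 0.995012
Stock lattice S(k, i) with i counting down-moves:
  k=0: S(0,0) = 9.0900
  k=1: S(1,0) = 10.9247; S(1,1) = 7.5634
  k=2: S(2,0) = 13.1296; S(2,1) = 9.0900; S(2,2) = 6.2933
  k=3: S(3,0) = 15.7796; S(3,1) = 10.9247; S(3,2) = 7.5634; S(3,3) = 5.2364
Terminal payoffs V(N, i) = max(K - S_T, 0):
  V(3,0) = 0.000000; V(3,1) = 0.000000; V(3,2) = 2.846552; V(3,3) = 5.173614
Backward induction: V(k, i) = exp(-r*dt) * [p * V(k+1, i) + (1-p) * V(k+1, i+1)].
  V(2,0) = exp(-r*dt) * [p*0.000000 + (1-p)*0.000000] = 0.000000
  V(2,1) = exp(-r*dt) * [p*0.000000 + (1-p)*2.846552] = 1.507598
  V(2,2) = exp(-r*dt) * [p*2.846552 + (1-p)*5.173614] = 4.064819
  V(1,0) = exp(-r*dt) * [p*0.000000 + (1-p)*1.507598] = 0.798458
  V(1,1) = exp(-r*dt) * [p*1.507598 + (1-p)*4.064819] = 2.854440
  V(0,0) = exp(-r*dt) * [p*0.798458 + (1-p)*2.854440] = 1.883370

Answer: Price = V(0,0) = 1.8834


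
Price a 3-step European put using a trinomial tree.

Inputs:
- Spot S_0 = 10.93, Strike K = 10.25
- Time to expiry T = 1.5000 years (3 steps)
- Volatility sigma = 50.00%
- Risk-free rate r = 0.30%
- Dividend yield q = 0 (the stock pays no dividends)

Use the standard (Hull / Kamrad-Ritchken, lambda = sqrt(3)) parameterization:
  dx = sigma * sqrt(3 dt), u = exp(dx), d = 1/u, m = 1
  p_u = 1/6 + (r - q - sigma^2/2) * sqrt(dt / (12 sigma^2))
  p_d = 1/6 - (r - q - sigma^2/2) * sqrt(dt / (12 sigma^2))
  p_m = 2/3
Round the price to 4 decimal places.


Answer: Price = V(0,0) = 2.0561

Derivation:
dt = T/N = 0.500000; dx = sigma*sqrt(3*dt) = 0.612372
u = exp(dx) = 1.844803; d = 1/u = 0.542063
p_u = 0.116860, p_m = 0.666667, p_d = 0.216473
Discount per step: exp(-r*dt) = 0.998501
Stock lattice S(k, j) with j the centered position index:
  k=0: S(0,+0) = 10.9300
  k=1: S(1,-1) = 5.9248; S(1,+0) = 10.9300; S(1,+1) = 20.1637
  k=2: S(2,-2) = 3.2116; S(2,-1) = 5.9248; S(2,+0) = 10.9300; S(2,+1) = 20.1637; S(2,+2) = 37.1980
  k=3: S(3,-3) = 1.7409; S(3,-2) = 3.2116; S(3,-1) = 5.9248; S(3,+0) = 10.9300; S(3,+1) = 20.1637; S(3,+2) = 37.1980; S(3,+3) = 68.6231
Terminal payoffs V(N, j) = max(K - S_T, 0):
  V(3,-3) = 8.509114; V(3,-2) = 7.038409; V(3,-1) = 4.325248; V(3,+0) = 0.000000; V(3,+1) = 0.000000; V(3,+2) = 0.000000; V(3,+3) = 0.000000
Backward induction: V(k, j) = exp(-r*dt) * [p_u * V(k+1, j+1) + p_m * V(k+1, j) + p_d * V(k+1, j-1)]
  V(2,-2) = exp(-r*dt) * [p_u*4.325248 + p_m*7.038409 + p_d*8.509114] = 7.029164
  V(2,-1) = exp(-r*dt) * [p_u*0.000000 + p_m*4.325248 + p_d*7.038409] = 4.400518
  V(2,+0) = exp(-r*dt) * [p_u*0.000000 + p_m*0.000000 + p_d*4.325248] = 0.934896
  V(2,+1) = exp(-r*dt) * [p_u*0.000000 + p_m*0.000000 + p_d*0.000000] = 0.000000
  V(2,+2) = exp(-r*dt) * [p_u*0.000000 + p_m*0.000000 + p_d*0.000000] = 0.000000
  V(1,-1) = exp(-r*dt) * [p_u*0.934896 + p_m*4.400518 + p_d*7.029164] = 4.557713
  V(1,+0) = exp(-r*dt) * [p_u*0.000000 + p_m*0.934896 + p_d*4.400518] = 1.573495
  V(1,+1) = exp(-r*dt) * [p_u*0.000000 + p_m*0.000000 + p_d*0.934896] = 0.202076
  V(0,+0) = exp(-r*dt) * [p_u*0.202076 + p_m*1.573495 + p_d*4.557713] = 2.056147


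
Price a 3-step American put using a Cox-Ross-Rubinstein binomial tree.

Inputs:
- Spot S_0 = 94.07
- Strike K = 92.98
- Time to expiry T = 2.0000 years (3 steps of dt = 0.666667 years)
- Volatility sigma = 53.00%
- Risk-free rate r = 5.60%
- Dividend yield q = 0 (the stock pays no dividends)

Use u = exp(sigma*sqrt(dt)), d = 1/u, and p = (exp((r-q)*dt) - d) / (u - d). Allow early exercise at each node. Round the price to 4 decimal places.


dt = T/N = 0.666667
u = exp(sigma*sqrt(dt)) = 1.541480; d = 1/u = 0.648727
p = (exp((r-q)*dt) - d) / (u - d) = 0.436080
Discount per step: exp(-r*dt) = 0.963355
Stock lattice S(k, i) with i counting down-moves:
  k=0: S(0,0) = 94.0700
  k=1: S(1,0) = 145.0071; S(1,1) = 61.0258
  k=2: S(2,0) = 223.5255; S(2,1) = 94.0700; S(2,2) = 39.5891
  k=3: S(3,0) = 344.5602; S(3,1) = 145.0071; S(3,2) = 61.0258; S(3,3) = 25.6825
Terminal payoffs V(N, i) = max(K - S_T, 0):
  V(3,0) = 0.000000; V(3,1) = 0.000000; V(3,2) = 31.954244; V(3,3) = 67.297505
Backward induction: V(k, i) = exp(-r*dt) * [p * V(k+1, i) + (1-p) * V(k+1, i+1)]; then take max(V_cont, immediate exercise) for American.
  V(2,0) = exp(-r*dt) * [p*0.000000 + (1-p)*0.000000] = 0.000000; exercise = 0.000000; V(2,0) = max -> 0.000000
  V(2,1) = exp(-r*dt) * [p*0.000000 + (1-p)*31.954244] = 17.359305; exercise = 0.000000; V(2,1) = max -> 17.359305
  V(2,2) = exp(-r*dt) * [p*31.954244 + (1-p)*67.297505] = 49.983685; exercise = 53.390940; V(2,2) = max -> 53.390940
  V(1,0) = exp(-r*dt) * [p*0.000000 + (1-p)*17.359305] = 9.430530; exercise = 0.000000; V(1,0) = max -> 9.430530
  V(1,1) = exp(-r*dt) * [p*17.359305 + (1-p)*53.390940] = 36.297540; exercise = 31.954244; V(1,1) = max -> 36.297540
  V(0,0) = exp(-r*dt) * [p*9.430530 + (1-p)*36.297540] = 23.680587; exercise = 0.000000; V(0,0) = max -> 23.680587

Answer: Price = V(0,0) = 23.6806


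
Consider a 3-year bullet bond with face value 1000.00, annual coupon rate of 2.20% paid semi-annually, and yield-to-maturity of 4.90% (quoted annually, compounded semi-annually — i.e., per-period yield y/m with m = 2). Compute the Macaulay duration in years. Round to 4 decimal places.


Coupon per period c = face * coupon_rate / m = 11.000000
Periods per year m = 2; per-period yield y/m = 0.024500
Number of cashflows N = 6
Cashflows (t years, CF_t, discount factor 1/(1+y/m)^(m*t), PV):
  t = 0.5000: CF_t = 11.000000, DF = 0.976086, PV = 10.736945
  t = 1.0000: CF_t = 11.000000, DF = 0.952744, PV = 10.480180
  t = 1.5000: CF_t = 11.000000, DF = 0.929960, PV = 10.229556
  t = 2.0000: CF_t = 11.000000, DF = 0.907721, PV = 9.984926
  t = 2.5000: CF_t = 11.000000, DF = 0.886013, PV = 9.746145
  t = 3.0000: CF_t = 1011.000000, DF = 0.864825, PV = 874.338051
Price P = sum_t PV_t = 925.515803
Macaulay numerator sum_t t * PV_t:
  t * PV_t at t = 0.5000: 5.368472
  t * PV_t at t = 1.0000: 10.480180
  t * PV_t at t = 1.5000: 15.344334
  t * PV_t at t = 2.0000: 19.969851
  t * PV_t at t = 2.5000: 24.365363
  t * PV_t at t = 3.0000: 2623.014153
Macaulay duration D = (sum_t t * PV_t) / P = 2698.542354 / 925.515803 = 2.915717

Answer: Macaulay duration = 2.9157 years


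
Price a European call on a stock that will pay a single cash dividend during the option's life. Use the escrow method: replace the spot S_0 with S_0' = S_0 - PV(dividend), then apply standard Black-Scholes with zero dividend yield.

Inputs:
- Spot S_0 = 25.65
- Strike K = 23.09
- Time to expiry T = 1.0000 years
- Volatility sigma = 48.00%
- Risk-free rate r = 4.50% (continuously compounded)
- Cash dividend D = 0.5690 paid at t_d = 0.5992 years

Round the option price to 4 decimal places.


PV(D) = D * exp(-r * t_d) = 0.5690 * 0.97339628 = 0.55386249
S_0' = S_0 - PV(D) = 25.6500 - 0.55386249 = 25.09613751
d1 = (ln(S_0'/K) + (r + sigma^2/2)*T) / (sigma*sqrt(T)) = 0.50732151
d2 = d1 - sigma*sqrt(T) = 0.02732151
exp(-rT) = 0.95599748
N(d1) = 0.69403538; N(d2) = 0.51089835
C = S_0' * N(d1) - K * exp(-rT) * N(d2) = 25.09613751 * 0.69403538 - 23.0900 * 0.95599748 * 0.51089835 = 6.1400

Answer: Price = 6.1400


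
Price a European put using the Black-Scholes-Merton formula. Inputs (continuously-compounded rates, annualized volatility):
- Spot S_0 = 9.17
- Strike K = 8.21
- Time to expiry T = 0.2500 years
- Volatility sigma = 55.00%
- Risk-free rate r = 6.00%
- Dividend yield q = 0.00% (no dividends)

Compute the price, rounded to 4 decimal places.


Answer: Price = 0.4985

Derivation:
d1 = (ln(S/K) + (r - q + 0.5*sigma^2) * T) / (sigma * sqrt(T)) = 0.59417041
d2 = d1 - sigma * sqrt(T) = 0.31917041
exp(-rT) = 0.98511194; exp(-qT) = 1.00000000
P = K * exp(-rT) * N(-d2) - S_0 * exp(-qT) * N(-d1)
N(-d1) = 0.27619907; N(-d2) = 0.37479865
P = 8.2100 * 0.98511194 * 0.37479865 - 9.1700 * 1.00000000 * 0.27619907 = 0.4985


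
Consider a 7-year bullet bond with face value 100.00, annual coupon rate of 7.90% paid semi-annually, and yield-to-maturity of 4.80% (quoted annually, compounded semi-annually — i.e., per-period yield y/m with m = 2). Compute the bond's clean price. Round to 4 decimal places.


Answer: Price = 118.2471

Derivation:
Coupon per period c = face * coupon_rate / m = 3.950000
Periods per year m = 2; per-period yield y/m = 0.024000
Number of cashflows N = 14
Cashflows (t years, CF_t, discount factor 1/(1+y/m)^(m*t), PV):
  t = 0.5000: CF_t = 3.950000, DF = 0.976562, PV = 3.857422
  t = 1.0000: CF_t = 3.950000, DF = 0.953674, PV = 3.767014
  t = 1.5000: CF_t = 3.950000, DF = 0.931323, PV = 3.678724
  t = 2.0000: CF_t = 3.950000, DF = 0.909495, PV = 3.592504
  t = 2.5000: CF_t = 3.950000, DF = 0.888178, PV = 3.508305
  t = 3.0000: CF_t = 3.950000, DF = 0.867362, PV = 3.426079
  t = 3.5000: CF_t = 3.950000, DF = 0.847033, PV = 3.345780
  t = 4.0000: CF_t = 3.950000, DF = 0.827181, PV = 3.267363
  t = 4.5000: CF_t = 3.950000, DF = 0.807794, PV = 3.190785
  t = 5.0000: CF_t = 3.950000, DF = 0.788861, PV = 3.116001
  t = 5.5000: CF_t = 3.950000, DF = 0.770372, PV = 3.042969
  t = 6.0000: CF_t = 3.950000, DF = 0.752316, PV = 2.971650
  t = 6.5000: CF_t = 3.950000, DF = 0.734684, PV = 2.902002
  t = 7.0000: CF_t = 103.950000, DF = 0.717465, PV = 74.580467
Price P = sum_t PV_t = 118.247064


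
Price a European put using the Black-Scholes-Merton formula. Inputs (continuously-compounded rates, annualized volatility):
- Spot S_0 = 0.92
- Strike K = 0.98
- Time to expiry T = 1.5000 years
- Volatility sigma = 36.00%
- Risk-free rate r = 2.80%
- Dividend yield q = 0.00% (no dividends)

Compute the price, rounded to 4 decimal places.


d1 = (ln(S/K) + (r - q + 0.5*sigma^2) * T) / (sigma * sqrt(T)) = 0.17241935
d2 = d1 - sigma * sqrt(T) = -0.26848880
exp(-rT) = 0.95886978; exp(-qT) = 1.00000000
P = K * exp(-rT) * N(-d2) - S_0 * exp(-qT) * N(-d1)
N(-d1) = 0.43155393; N(-d2) = 0.60583845
P = 0.9800 * 0.95886978 * 0.60583845 - 0.9200 * 1.00000000 * 0.43155393 = 0.1723

Answer: Price = 0.1723


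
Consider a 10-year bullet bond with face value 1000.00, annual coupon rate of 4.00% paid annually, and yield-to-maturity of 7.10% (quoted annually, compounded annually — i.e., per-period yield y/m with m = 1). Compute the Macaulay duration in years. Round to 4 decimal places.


Coupon per period c = face * coupon_rate / m = 40.000000
Periods per year m = 1; per-period yield y/m = 0.071000
Number of cashflows N = 10
Cashflows (t years, CF_t, discount factor 1/(1+y/m)^(m*t), PV):
  t = 1.0000: CF_t = 40.000000, DF = 0.933707, PV = 37.348273
  t = 2.0000: CF_t = 40.000000, DF = 0.871808, PV = 34.872337
  t = 3.0000: CF_t = 40.000000, DF = 0.814013, PV = 32.560539
  t = 4.0000: CF_t = 40.000000, DF = 0.760050, PV = 30.401997
  t = 5.0000: CF_t = 40.000000, DF = 0.709664, PV = 28.386552
  t = 6.0000: CF_t = 40.000000, DF = 0.662618, PV = 26.504717
  t = 7.0000: CF_t = 40.000000, DF = 0.618691, PV = 24.747635
  t = 8.0000: CF_t = 40.000000, DF = 0.577676, PV = 23.107035
  t = 9.0000: CF_t = 40.000000, DF = 0.539380, PV = 21.575196
  t = 10.0000: CF_t = 1040.000000, DF = 0.503623, PV = 523.767602
Price P = sum_t PV_t = 783.271880
Macaulay numerator sum_t t * PV_t:
  t * PV_t at t = 1.0000: 37.348273
  t * PV_t at t = 2.0000: 69.744673
  t * PV_t at t = 3.0000: 97.681616
  t * PV_t at t = 4.0000: 121.607987
  t * PV_t at t = 5.0000: 141.932758
  t * PV_t at t = 6.0000: 159.028300
  t * PV_t at t = 7.0000: 173.233442
  t * PV_t at t = 8.0000: 184.856281
  t * PV_t at t = 9.0000: 194.176766
  t * PV_t at t = 10.0000: 5237.676016
Macaulay duration D = (sum_t t * PV_t) / P = 6417.286111 / 783.271880 = 8.192923

Answer: Macaulay duration = 8.1929 years


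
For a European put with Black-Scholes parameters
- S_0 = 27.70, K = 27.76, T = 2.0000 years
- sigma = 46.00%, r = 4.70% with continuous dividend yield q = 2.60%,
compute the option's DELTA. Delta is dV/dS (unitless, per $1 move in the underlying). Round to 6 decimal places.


Answer: Delta = -0.331849

Derivation:
d1 = 0.3865049933; d2 = -0.2640332454
phi(d1) = 0.3702297248; exp(-qT) = 0.9493288668; exp(-rT) = 0.9102827622
N(-d1) = 0.3495613527
Delta = -exp(-qT) * N(-d1) = -0.9493288668 * 0.3495613527 = -0.331849


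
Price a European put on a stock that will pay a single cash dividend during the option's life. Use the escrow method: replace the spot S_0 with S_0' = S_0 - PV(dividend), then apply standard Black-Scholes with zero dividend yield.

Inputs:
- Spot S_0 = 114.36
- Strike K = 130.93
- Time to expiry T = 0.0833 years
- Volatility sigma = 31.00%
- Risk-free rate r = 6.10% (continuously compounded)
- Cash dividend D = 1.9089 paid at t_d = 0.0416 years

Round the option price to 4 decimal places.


PV(D) = D * exp(-r * t_d) = 1.9089 * 0.99746562 = 1.90406212
S_0' = S_0 - PV(D) = 114.3600 - 1.90406212 = 112.45593788
d1 = (ln(S_0'/K) + (r + sigma^2/2)*T) / (sigma*sqrt(T)) = -1.59847164
d2 = d1 - sigma*sqrt(T) = -1.68794303
exp(-rT) = 0.99493159
N(-d1) = 0.94503097; N(-d2) = 0.95428892
P = K * exp(-rT) * N(-d2) - S_0' * N(-d1) = 130.9300 * 0.99493159 * 0.95428892 - 112.45593788 * 0.94503097 = 18.0374

Answer: Price = 18.0374


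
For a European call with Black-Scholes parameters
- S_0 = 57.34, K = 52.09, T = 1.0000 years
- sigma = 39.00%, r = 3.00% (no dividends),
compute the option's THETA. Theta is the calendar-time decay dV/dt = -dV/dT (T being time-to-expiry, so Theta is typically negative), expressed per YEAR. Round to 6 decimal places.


Answer: Theta = -4.735931

Derivation:
d1 = 0.5181422274; d2 = 0.1281422274
phi(d1) = 0.3488287318; exp(-qT) = 1.0000000000; exp(-rT) = 0.9704455335
Theta = -S*exp(-qT)*phi(d1)*sigma/(2*sqrt(T)) - r*K*exp(-rT)*N(d2) + q*S*exp(-qT)*N(d1)
N(d1) = 0.6978204802; N(d2) = 0.5509817906; sqrt(T) = 1.0000000000
Term 1 = -57.3400 * 1.0000000000 * 0.3488287318 * 0.3900 / (2 * 1.0000000000) = -3.9003586989
Term 2 = -0.0300 * 52.0900 * 0.9704455335 * 0.5509817906 = -0.8355722798
Term 3 = 0 (no dividend yield, q = 0)
Theta = -3.9003586989 + (-0.8355722798) + (0.0000000000) = -4.735931


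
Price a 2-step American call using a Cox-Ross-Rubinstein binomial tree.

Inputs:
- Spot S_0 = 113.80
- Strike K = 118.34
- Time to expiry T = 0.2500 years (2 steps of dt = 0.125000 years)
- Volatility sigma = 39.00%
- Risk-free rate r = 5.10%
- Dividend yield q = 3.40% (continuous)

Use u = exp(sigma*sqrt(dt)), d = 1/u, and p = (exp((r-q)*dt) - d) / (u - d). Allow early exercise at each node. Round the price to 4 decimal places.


Answer: Price = V(0,0) = 6.9876

Derivation:
dt = T/N = 0.125000
u = exp(sigma*sqrt(dt)) = 1.147844; d = 1/u = 0.871198
p = (exp((r-q)*dt) - d) / (u - d) = 0.473273
Discount per step: exp(-r*dt) = 0.993645
Stock lattice S(k, i) with i counting down-moves:
  k=0: S(0,0) = 113.8000
  k=1: S(1,0) = 130.6247; S(1,1) = 99.1424
  k=2: S(2,0) = 149.9368; S(2,1) = 113.8000; S(2,2) = 86.3726
Terminal payoffs V(N, i) = max(S_T - K, 0):
  V(2,0) = 31.596844; V(2,1) = 0.000000; V(2,2) = 0.000000
Backward induction: V(k, i) = exp(-r*dt) * [p * V(k+1, i) + (1-p) * V(k+1, i+1)]; then take max(V_cont, immediate exercise) for American.
  V(1,0) = exp(-r*dt) * [p*31.596844 + (1-p)*0.000000] = 14.858890; exercise = 12.284702; V(1,0) = max -> 14.858890
  V(1,1) = exp(-r*dt) * [p*0.000000 + (1-p)*0.000000] = 0.000000; exercise = 0.000000; V(1,1) = max -> 0.000000
  V(0,0) = exp(-r*dt) * [p*14.858890 + (1-p)*0.000000] = 6.987616; exercise = 0.000000; V(0,0) = max -> 6.987616


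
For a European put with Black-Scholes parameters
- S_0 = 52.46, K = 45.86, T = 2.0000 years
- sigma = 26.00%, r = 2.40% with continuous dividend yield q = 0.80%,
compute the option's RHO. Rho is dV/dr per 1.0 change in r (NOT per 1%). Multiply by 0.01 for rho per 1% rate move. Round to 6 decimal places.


Answer: Rho = -34.445764

Derivation:
d1 = 0.6365530182; d2 = 0.2688574920
phi(d1) = 0.3257782298; exp(-qT) = 0.9841273201; exp(-rT) = 0.9531337871
N(-d2) = 0.3940196747
Rho = -K*T*exp(-rT)*N(-d2) = -45.8600 * 2.0000 * 0.9531337871 * 0.3940196747 = -34.445764


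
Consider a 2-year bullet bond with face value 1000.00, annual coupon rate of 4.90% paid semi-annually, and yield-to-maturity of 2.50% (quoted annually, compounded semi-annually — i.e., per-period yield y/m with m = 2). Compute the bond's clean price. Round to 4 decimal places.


Answer: Price = 1046.5367

Derivation:
Coupon per period c = face * coupon_rate / m = 24.500000
Periods per year m = 2; per-period yield y/m = 0.012500
Number of cashflows N = 4
Cashflows (t years, CF_t, discount factor 1/(1+y/m)^(m*t), PV):
  t = 0.5000: CF_t = 24.500000, DF = 0.987654, PV = 24.197531
  t = 1.0000: CF_t = 24.500000, DF = 0.975461, PV = 23.898796
  t = 1.5000: CF_t = 24.500000, DF = 0.963418, PV = 23.603749
  t = 2.0000: CF_t = 1024.500000, DF = 0.951524, PV = 974.836620
Price P = sum_t PV_t = 1046.536696


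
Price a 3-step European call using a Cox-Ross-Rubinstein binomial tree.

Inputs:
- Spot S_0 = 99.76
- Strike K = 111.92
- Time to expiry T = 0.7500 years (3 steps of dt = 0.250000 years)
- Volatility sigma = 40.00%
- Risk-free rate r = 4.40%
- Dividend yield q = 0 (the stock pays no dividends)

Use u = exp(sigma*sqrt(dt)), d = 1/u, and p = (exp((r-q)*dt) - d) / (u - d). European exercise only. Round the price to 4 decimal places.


dt = T/N = 0.250000
u = exp(sigma*sqrt(dt)) = 1.221403; d = 1/u = 0.818731
p = (exp((r-q)*dt) - d) / (u - d) = 0.477634
Discount per step: exp(-r*dt) = 0.989060
Stock lattice S(k, i) with i counting down-moves:
  k=0: S(0,0) = 99.7600
  k=1: S(1,0) = 121.8471; S(1,1) = 81.6766
  k=2: S(2,0) = 148.8244; S(2,1) = 99.7600; S(2,2) = 66.8711
  k=3: S(3,0) = 181.7746; S(3,1) = 121.8471; S(3,2) = 81.6766; S(3,3) = 54.7494
Terminal payoffs V(N, i) = max(S_T - K, 0):
  V(3,0) = 69.854572; V(3,1) = 9.927139; V(3,2) = 0.000000; V(3,3) = 0.000000
Backward induction: V(k, i) = exp(-r*dt) * [p * V(k+1, i) + (1-p) * V(k+1, i+1)].
  V(2,0) = exp(-r*dt) * [p*69.854572 + (1-p)*9.927139] = 38.128805
  V(2,1) = exp(-r*dt) * [p*9.927139 + (1-p)*0.000000] = 4.689671
  V(2,2) = exp(-r*dt) * [p*0.000000 + (1-p)*0.000000] = 0.000000
  V(1,0) = exp(-r*dt) * [p*38.128805 + (1-p)*4.689671] = 20.435320
  V(1,1) = exp(-r*dt) * [p*4.689671 + (1-p)*0.000000] = 2.215444
  V(0,0) = exp(-r*dt) * [p*20.435320 + (1-p)*2.215444] = 10.798443

Answer: Price = V(0,0) = 10.7984
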